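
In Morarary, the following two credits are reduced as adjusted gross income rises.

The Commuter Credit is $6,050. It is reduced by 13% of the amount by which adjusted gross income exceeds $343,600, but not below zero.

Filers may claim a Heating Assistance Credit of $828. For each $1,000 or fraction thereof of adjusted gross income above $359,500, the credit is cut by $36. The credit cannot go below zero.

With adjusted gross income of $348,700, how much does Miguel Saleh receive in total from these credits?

Commuter Credit: 13% of the $5,100 excess over $343,600 is $663; credit = $6,050 − $663 = $5,387.
Heating Assistance Credit: $348,700 is at or below the $359,500 threshold, so the full $828 applies.
Total: $5,387 + $828 = $6,215.

$6,215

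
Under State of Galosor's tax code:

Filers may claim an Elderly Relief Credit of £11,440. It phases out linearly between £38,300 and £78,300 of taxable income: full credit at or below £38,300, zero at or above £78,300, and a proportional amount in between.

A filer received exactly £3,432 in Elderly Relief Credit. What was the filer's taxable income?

£66,300

£3,432 is 3,432/11,440 of the full £11,440, so 8,008/11,440 of the £40,000 range has been used: income = £38,300 + £40,000 × 8,008/11,440 = £66,300.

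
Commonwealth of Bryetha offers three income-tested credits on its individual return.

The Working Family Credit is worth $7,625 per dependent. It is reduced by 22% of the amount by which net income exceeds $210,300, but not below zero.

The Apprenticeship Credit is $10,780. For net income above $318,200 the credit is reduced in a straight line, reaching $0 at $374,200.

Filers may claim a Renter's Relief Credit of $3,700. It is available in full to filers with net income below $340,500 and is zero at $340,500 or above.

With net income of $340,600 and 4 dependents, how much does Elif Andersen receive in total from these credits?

Working Family Credit: base = 4 × $7,625 = $30,500. 22% of the $130,300 excess over $210,300 is $28,666; credit = $30,500 − $28,666 = $1,834.
Apprenticeship Credit: $340,600 is $22,400 into a $56,000 phase-out range, leaving 33,600/56,000 of the credit: $10,780 × 33,600/56,000 = $6,468.
Renter's Relief Credit: $340,600 meets or exceeds the $340,500 cutoff, so the credit is $0.
Total: $1,834 + $6,468 + $0 = $8,302.

$8,302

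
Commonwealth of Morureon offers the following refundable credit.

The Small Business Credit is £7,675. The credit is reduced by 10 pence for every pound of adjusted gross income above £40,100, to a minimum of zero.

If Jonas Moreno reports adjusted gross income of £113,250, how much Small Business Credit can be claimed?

£360

Small Business Credit: 10% of the £73,150 excess over £40,100 is £7,315; credit = £7,675 − £7,315 = £360.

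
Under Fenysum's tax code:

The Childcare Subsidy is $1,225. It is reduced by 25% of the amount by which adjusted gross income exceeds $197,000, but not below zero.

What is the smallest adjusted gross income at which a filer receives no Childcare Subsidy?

The credit falls by 25% of each dollar above $197,000, so it reaches zero when the excess is $1,225 / 25% = $4,900: income = $197,000 + $4,900 = $201,900.

$201,900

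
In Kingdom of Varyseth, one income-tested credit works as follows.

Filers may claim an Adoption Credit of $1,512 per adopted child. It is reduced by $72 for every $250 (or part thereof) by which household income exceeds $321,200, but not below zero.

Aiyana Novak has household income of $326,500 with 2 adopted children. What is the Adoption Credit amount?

Adoption Credit: base = 2 × $1,512 = $3,024. income exceeds $321,200 by $5,300, which is 22 full-or-partial $250 increments; reduction = 22 × $72 = $1,584, leaving $1,440.

$1,440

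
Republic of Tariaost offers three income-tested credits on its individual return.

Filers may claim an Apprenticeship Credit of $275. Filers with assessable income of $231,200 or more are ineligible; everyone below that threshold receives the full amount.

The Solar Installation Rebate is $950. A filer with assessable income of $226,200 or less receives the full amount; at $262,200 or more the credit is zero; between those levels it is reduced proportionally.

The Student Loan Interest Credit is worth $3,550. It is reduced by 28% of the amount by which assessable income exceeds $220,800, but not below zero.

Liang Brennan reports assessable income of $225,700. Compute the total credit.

$3,403

Apprenticeship Credit: $225,700 is below the $231,200 cutoff, so the full $275 applies.
Solar Installation Rebate: $225,700 is at or below the $226,200 threshold, so the full $950 applies.
Student Loan Interest Credit: 28% of the $4,900 excess over $220,800 is $1,372; credit = $3,550 − $1,372 = $2,178.
Total: $275 + $950 + $2,178 = $3,403.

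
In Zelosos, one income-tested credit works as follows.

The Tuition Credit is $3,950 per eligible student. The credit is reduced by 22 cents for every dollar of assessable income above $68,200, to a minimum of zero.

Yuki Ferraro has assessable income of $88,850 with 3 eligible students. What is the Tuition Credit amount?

Tuition Credit: base = 3 × $3,950 = $11,850. 22% of the $20,650 excess over $68,200 is $4,543; credit = $11,850 − $4,543 = $7,307.

$7,307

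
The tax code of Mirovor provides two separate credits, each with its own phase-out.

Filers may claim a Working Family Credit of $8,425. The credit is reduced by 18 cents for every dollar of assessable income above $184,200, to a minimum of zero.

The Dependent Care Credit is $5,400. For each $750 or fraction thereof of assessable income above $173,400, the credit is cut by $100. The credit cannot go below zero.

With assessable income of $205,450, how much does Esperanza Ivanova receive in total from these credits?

$5,700

Working Family Credit: 18% of the $21,250 excess over $184,200 is $3,825; credit = $8,425 − $3,825 = $4,600.
Dependent Care Credit: income exceeds $173,400 by $32,050, which is 43 full-or-partial $750 increments; reduction = 43 × $100 = $4,300, leaving $1,100.
Total: $4,600 + $1,100 = $5,700.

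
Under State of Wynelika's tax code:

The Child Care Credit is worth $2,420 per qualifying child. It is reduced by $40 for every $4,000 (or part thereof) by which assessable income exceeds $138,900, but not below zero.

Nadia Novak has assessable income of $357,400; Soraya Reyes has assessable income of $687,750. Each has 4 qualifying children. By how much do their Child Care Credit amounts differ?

Nadia ($357,400): Child Care Credit: base = 4 × $2,420 = $9,680. income exceeds $138,900 by $218,500, which is 55 full-or-partial $4,000 increments; reduction = 55 × $40 = $2,200, leaving $7,480.
Soraya ($687,750): Child Care Credit: base = 4 × $2,420 = $9,680. income exceeds $138,900 by $548,850, which is 138 full-or-partial $4,000 increments; reduction = 138 × $40 = $5,520, leaving $4,160.
Difference: |$7,480 − $4,160| = $3,320.

$3,320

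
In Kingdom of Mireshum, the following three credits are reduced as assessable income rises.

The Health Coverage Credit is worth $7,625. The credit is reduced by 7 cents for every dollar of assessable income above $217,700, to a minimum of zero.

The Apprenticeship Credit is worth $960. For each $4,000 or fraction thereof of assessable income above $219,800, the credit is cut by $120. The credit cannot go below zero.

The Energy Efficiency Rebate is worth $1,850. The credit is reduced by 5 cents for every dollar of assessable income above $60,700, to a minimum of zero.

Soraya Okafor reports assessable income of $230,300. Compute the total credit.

$7,343

Health Coverage Credit: 7% of the $12,600 excess over $217,700 is $882; credit = $7,625 − $882 = $6,743.
Apprenticeship Credit: income exceeds $219,800 by $10,500, which is 3 full-or-partial $4,000 increments; reduction = 3 × $120 = $360, leaving $600.
Energy Efficiency Rebate: 5% of the $169,600 excess over $60,700 is $8,480 ≥ base, so the credit is $0.
Total: $6,743 + $600 + $0 = $7,343.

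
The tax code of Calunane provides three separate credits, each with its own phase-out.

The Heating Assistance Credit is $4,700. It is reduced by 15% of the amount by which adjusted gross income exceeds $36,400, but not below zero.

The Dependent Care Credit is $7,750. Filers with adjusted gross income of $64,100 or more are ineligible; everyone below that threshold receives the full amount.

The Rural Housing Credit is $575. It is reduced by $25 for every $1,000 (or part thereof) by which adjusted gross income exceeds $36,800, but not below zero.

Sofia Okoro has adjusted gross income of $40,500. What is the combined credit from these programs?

$12,310

Heating Assistance Credit: 15% of the $4,100 excess over $36,400 is $615; credit = $4,700 − $615 = $4,085.
Dependent Care Credit: $40,500 is below the $64,100 cutoff, so the full $7,750 applies.
Rural Housing Credit: income exceeds $36,800 by $3,700, which is 4 full-or-partial $1,000 increments; reduction = 4 × $25 = $100, leaving $475.
Total: $4,085 + $7,750 + $475 = $12,310.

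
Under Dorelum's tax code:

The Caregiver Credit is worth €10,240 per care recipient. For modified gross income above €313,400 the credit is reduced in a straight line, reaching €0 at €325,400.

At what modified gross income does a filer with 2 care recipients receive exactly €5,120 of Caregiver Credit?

€322,400

Full credit = 2 × €10,240 = €20,480.
€5,120 is 5,120/20,480 of the full €20,480, so 15,360/20,480 of the €12,000 range has been used: income = €313,400 + €12,000 × 15,360/20,480 = €322,400.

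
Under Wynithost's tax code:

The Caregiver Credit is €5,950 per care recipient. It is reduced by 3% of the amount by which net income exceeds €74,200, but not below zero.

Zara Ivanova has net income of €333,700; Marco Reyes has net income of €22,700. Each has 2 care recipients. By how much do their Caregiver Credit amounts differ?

€7,785

Zara (€333,700): Caregiver Credit: base = 2 × €5,950 = €11,900. 3% of the €259,500 excess over €74,200 is €7,785; credit = €11,900 − €7,785 = €4,115.
Marco (€22,700): Caregiver Credit: base = 2 × €5,950 = €11,900. €22,700 is at or below the €74,200 threshold, so the full €11,900 applies.
Difference: |€4,115 − €11,900| = €7,785.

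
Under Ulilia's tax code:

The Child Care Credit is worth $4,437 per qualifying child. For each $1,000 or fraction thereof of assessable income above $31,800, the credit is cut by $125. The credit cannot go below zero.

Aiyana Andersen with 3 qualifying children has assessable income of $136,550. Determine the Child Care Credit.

Child Care Credit: base = 3 × $4,437 = $13,311. income exceeds $31,800 by $104,750, which is 105 full-or-partial $1,000 increments; reduction = 105 × $125 = $13,125, leaving $186.

$186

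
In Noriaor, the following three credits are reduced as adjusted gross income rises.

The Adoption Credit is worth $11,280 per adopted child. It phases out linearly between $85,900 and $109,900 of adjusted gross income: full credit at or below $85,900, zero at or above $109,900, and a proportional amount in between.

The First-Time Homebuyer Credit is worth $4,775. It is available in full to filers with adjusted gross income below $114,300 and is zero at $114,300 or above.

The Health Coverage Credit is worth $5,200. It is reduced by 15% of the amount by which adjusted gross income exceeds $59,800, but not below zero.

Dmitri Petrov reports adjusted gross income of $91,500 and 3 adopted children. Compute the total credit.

$31,164

Adoption Credit: base = 3 × $11,280 = $33,840. $91,500 is $5,600 into a $24,000 phase-out range, leaving 18,400/24,000 of the credit: $33,840 × 18,400/24,000 = $25,944.
First-Time Homebuyer Credit: $91,500 is below the $114,300 cutoff, so the full $4,775 applies.
Health Coverage Credit: 15% of the $31,700 excess over $59,800 is $4,755; credit = $5,200 − $4,755 = $445.
Total: $25,944 + $4,775 + $445 = $31,164.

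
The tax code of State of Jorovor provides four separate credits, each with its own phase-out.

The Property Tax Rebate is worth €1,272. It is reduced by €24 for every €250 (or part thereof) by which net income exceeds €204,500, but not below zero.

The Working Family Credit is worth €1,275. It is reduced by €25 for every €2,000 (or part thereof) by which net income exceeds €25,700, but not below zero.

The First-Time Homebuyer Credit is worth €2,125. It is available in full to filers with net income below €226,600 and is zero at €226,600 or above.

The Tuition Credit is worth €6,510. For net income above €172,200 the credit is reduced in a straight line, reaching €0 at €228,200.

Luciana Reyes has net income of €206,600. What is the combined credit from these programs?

€5,692

Property Tax Rebate: income exceeds €204,500 by €2,100, which is 9 full-or-partial €250 increments; reduction = 9 × €24 = €216, leaving €1,056.
Working Family Credit: income exceeds €25,700 by €180,900 → 91 increments × €25 = €2,275 ≥ base, so the credit is €0.
First-Time Homebuyer Credit: €206,600 is below the €226,600 cutoff, so the full €2,125 applies.
Tuition Credit: €206,600 is €34,400 into a €56,000 phase-out range, leaving 21,600/56,000 of the credit: €6,510 × 21,600/56,000 = €2,511.
Total: €1,056 + €0 + €2,125 + €2,511 = €5,692.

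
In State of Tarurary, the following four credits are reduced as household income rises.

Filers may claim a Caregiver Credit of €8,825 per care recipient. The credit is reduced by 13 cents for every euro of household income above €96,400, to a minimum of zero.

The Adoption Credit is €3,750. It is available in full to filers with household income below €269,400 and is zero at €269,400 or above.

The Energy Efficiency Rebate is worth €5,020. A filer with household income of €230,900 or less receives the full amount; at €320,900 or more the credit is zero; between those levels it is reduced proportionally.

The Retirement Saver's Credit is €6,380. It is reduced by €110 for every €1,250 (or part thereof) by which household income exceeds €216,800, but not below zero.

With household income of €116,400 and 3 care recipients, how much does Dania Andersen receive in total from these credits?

€39,025

Caregiver Credit: base = 3 × €8,825 = €26,475. 13% of the €20,000 excess over €96,400 is €2,600; credit = €26,475 − €2,600 = €23,875.
Adoption Credit: €116,400 is below the €269,400 cutoff, so the full €3,750 applies.
Energy Efficiency Rebate: €116,400 is at or below the €230,900 threshold, so the full €5,020 applies.
Retirement Saver's Credit: €116,400 is at or below the €216,800 threshold, so the full €6,380 applies.
Total: €23,875 + €3,750 + €5,020 + €6,380 = €39,025.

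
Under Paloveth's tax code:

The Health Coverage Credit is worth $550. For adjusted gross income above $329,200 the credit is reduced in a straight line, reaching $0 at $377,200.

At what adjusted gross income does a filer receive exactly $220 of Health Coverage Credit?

$220 is 220/550 of the full $550, so 330/550 of the $48,000 range has been used: income = $329,200 + $48,000 × 330/550 = $358,000.

$358,000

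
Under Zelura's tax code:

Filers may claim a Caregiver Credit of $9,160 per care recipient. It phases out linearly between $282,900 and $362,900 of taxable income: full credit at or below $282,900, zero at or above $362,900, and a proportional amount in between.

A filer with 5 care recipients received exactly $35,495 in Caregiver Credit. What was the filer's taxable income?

$300,900

Full credit = 5 × $9,160 = $45,800.
$35,495 is 35,495/45,800 of the full $45,800, so 10,305/45,800 of the $80,000 range has been used: income = $282,900 + $80,000 × 10,305/45,800 = $300,900.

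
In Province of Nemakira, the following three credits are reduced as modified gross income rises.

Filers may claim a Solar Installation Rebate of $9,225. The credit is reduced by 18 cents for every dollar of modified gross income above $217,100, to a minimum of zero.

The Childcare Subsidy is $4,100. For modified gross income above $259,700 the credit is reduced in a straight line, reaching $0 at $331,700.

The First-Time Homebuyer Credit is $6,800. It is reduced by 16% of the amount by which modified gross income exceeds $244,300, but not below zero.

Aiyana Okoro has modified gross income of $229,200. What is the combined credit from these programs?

$17,947

Solar Installation Rebate: 18% of the $12,100 excess over $217,100 is $2,178; credit = $9,225 − $2,178 = $7,047.
Childcare Subsidy: $229,200 is at or below the $259,700 threshold, so the full $4,100 applies.
First-Time Homebuyer Credit: $229,200 is at or below the $244,300 threshold, so the full $6,800 applies.
Total: $7,047 + $4,100 + $6,800 = $17,947.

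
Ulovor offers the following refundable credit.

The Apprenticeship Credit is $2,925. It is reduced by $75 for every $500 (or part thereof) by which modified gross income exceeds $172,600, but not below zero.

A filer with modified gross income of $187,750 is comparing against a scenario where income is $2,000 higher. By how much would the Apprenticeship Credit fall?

At $187,750 — income exceeds $172,600 by $15,150, which is 31 full-or-partial $500 increments; reduction = 31 × $75 = $2,325, leaving $600.
At $189,750 — income exceeds $172,600 by $17,150, which is 35 full-or-partial $500 increments; reduction = 35 × $75 = $2,625, leaving $300.
Lost: $600 − $300 = $300.

$300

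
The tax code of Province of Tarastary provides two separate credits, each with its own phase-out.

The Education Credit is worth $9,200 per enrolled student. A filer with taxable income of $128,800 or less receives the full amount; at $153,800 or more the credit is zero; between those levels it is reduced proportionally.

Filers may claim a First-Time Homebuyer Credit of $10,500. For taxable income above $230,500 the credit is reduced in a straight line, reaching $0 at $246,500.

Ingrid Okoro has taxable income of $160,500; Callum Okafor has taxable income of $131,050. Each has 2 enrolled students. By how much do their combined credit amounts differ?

Ingrid ($160,500): Education Credit: base = 2 × $9,200 = $18,400. $160,500 is at or above $153,800, so the credit is $0. First-Time Homebuyer Credit: $160,500 is at or below the $230,500 threshold, so the full $10,500 applies. total $0 + $10,500 = $10,500
Callum ($131,050): Education Credit: base = 2 × $9,200 = $18,400. $131,050 is $2,250 into a $25,000 phase-out range, leaving 22,750/25,000 of the credit: $18,400 × 22,750/25,000 = $16,744. First-Time Homebuyer Credit: $131,050 is at or below the $230,500 threshold, so the full $10,500 applies. total $16,744 + $10,500 = $27,244
Difference: |$10,500 − $27,244| = $16,744.

$16,744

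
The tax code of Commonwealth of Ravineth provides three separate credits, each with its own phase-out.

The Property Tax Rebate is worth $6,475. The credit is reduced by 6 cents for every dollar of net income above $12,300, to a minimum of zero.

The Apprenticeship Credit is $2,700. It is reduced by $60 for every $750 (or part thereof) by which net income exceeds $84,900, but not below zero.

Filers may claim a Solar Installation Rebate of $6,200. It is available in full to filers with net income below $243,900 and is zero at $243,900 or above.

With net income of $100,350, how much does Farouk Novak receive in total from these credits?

$8,832

Property Tax Rebate: 6% of the $88,050 excess over $12,300 is $5,283; credit = $6,475 − $5,283 = $1,192.
Apprenticeship Credit: income exceeds $84,900 by $15,450, which is 21 full-or-partial $750 increments; reduction = 21 × $60 = $1,260, leaving $1,440.
Solar Installation Rebate: $100,350 is below the $243,900 cutoff, so the full $6,200 applies.
Total: $1,192 + $1,440 + $6,200 = $8,832.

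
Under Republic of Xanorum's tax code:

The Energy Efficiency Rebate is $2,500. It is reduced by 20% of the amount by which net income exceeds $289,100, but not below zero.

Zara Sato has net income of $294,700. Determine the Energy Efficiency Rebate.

$1,380

Energy Efficiency Rebate: 20% of the $5,600 excess over $289,100 is $1,120; credit = $2,500 − $1,120 = $1,380.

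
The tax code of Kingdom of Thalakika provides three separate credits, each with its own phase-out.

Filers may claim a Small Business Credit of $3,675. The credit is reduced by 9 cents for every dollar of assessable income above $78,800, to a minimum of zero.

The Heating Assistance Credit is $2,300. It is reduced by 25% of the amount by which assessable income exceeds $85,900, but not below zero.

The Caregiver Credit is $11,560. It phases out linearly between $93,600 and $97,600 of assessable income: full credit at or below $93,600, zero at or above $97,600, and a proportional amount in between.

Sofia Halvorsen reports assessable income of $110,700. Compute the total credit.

Small Business Credit: 9% of the $31,900 excess over $78,800 is $2,871; credit = $3,675 − $2,871 = $804.
Heating Assistance Credit: 25% of the $24,800 excess over $85,900 is $6,200 ≥ base, so the credit is $0.
Caregiver Credit: $110,700 is at or above $97,600, so the credit is $0.
Total: $804 + $0 + $0 = $804.

$804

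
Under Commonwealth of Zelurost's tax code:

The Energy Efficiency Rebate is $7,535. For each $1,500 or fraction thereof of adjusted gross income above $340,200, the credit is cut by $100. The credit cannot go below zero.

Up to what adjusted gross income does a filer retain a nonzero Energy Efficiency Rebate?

After 75 increments the reduction is 75 × $100 = $7,500, leaving $35; one more increment wipes it out. Increment 75 ends at excess 75 × $1,500 = $112,500, so the highest qualifying income is $340,200 + $112,500 = $452,700.

$452,700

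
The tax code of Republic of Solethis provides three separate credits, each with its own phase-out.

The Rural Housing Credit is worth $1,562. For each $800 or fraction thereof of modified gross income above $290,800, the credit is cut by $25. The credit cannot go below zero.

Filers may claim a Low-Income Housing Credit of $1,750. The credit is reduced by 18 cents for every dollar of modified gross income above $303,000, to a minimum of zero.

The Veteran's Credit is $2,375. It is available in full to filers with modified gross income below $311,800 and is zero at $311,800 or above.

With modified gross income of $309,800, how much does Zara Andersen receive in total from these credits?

$3,863

Rural Housing Credit: income exceeds $290,800 by $19,000, which is 24 full-or-partial $800 increments; reduction = 24 × $25 = $600, leaving $962.
Low-Income Housing Credit: 18% of the $6,800 excess over $303,000 is $1,224; credit = $1,750 − $1,224 = $526.
Veteran's Credit: $309,800 is below the $311,800 cutoff, so the full $2,375 applies.
Total: $962 + $526 + $2,375 = $3,863.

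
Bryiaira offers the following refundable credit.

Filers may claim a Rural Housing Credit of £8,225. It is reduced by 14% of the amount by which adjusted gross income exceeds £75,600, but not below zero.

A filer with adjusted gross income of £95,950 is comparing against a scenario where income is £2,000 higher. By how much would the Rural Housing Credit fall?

£280

At £95,950 — 14% of the £20,350 excess over £75,600 is £2,849; credit = £8,225 − £2,849 = £5,376.
At £97,950 — 14% of the £22,350 excess over £75,600 is £3,129; credit = £8,225 − £3,129 = £5,096.
Lost: £5,376 − £5,096 = £280.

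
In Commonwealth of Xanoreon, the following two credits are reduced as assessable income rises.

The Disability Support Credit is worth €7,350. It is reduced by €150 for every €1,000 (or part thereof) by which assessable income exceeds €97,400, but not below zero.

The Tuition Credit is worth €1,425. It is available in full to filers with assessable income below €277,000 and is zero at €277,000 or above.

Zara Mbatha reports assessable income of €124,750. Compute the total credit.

€4,575

Disability Support Credit: income exceeds €97,400 by €27,350, which is 28 full-or-partial €1,000 increments; reduction = 28 × €150 = €4,200, leaving €3,150.
Tuition Credit: €124,750 is below the €277,000 cutoff, so the full €1,425 applies.
Total: €3,150 + €1,425 = €4,575.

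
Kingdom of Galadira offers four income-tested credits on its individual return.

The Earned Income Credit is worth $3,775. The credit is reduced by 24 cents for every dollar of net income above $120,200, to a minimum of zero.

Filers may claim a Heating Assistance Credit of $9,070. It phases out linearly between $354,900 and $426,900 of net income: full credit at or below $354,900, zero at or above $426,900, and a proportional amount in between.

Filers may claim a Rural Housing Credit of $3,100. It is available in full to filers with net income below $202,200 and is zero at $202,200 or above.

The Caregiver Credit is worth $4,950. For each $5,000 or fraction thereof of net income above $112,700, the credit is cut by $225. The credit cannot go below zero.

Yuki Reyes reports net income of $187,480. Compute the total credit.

$13,745

Earned Income Credit: 24% of the $67,280 excess over $120,200 is $16,147.20 ≥ base, so the credit is $0.
Heating Assistance Credit: $187,480 is at or below the $354,900 threshold, so the full $9,070 applies.
Rural Housing Credit: $187,480 is below the $202,200 cutoff, so the full $3,100 applies.
Caregiver Credit: income exceeds $112,700 by $74,780, which is 15 full-or-partial $5,000 increments; reduction = 15 × $225 = $3,375, leaving $1,575.
Total: $0 + $9,070 + $3,100 + $1,575 = $13,745.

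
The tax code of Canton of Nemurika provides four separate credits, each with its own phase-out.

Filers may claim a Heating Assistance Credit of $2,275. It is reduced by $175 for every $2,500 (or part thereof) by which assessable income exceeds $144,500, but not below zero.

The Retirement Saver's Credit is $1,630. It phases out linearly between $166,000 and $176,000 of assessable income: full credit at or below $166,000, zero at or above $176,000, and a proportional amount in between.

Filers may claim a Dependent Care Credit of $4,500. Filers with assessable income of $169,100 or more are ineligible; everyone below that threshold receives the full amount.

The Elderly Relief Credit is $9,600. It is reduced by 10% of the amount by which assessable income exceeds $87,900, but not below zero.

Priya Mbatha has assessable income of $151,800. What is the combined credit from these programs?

Heating Assistance Credit: income exceeds $144,500 by $7,300, which is 3 full-or-partial $2,500 increments; reduction = 3 × $175 = $525, leaving $1,750.
Retirement Saver's Credit: $151,800 is at or below the $166,000 threshold, so the full $1,630 applies.
Dependent Care Credit: $151,800 is below the $169,100 cutoff, so the full $4,500 applies.
Elderly Relief Credit: 10% of the $63,900 excess over $87,900 is $6,390; credit = $9,600 − $6,390 = $3,210.
Total: $1,750 + $1,630 + $4,500 + $3,210 = $11,090.

$11,090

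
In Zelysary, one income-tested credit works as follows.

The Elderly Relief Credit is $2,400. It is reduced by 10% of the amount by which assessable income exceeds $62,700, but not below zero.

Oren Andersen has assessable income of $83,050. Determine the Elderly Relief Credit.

$365

Elderly Relief Credit: 10% of the $20,350 excess over $62,700 is $2,035; credit = $2,400 − $2,035 = $365.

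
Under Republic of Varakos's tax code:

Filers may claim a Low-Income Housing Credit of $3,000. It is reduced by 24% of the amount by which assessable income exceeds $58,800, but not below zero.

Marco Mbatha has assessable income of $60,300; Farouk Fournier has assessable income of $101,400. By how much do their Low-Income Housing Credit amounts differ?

$2,640

Marco ($60,300): Low-Income Housing Credit: 24% of the $1,500 excess over $58,800 is $360; credit = $3,000 − $360 = $2,640.
Farouk ($101,400): Low-Income Housing Credit: 24% of the $42,600 excess over $58,800 is $10,224 ≥ base, so the credit is $0.
Difference: |$2,640 − $0| = $2,640.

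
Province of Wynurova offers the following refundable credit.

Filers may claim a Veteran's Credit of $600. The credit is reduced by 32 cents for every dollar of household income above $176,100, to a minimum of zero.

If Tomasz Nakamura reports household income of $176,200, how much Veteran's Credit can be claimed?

Veteran's Credit: 32% of the $100 excess over $176,100 is $32; credit = $600 − $32 = $568.

$568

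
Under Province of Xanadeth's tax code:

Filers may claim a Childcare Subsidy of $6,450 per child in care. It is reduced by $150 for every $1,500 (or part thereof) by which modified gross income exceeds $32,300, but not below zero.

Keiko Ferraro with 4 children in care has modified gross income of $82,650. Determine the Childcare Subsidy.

$20,700

Childcare Subsidy: base = 4 × $6,450 = $25,800. income exceeds $32,300 by $50,350, which is 34 full-or-partial $1,500 increments; reduction = 34 × $150 = $5,100, leaving $20,700.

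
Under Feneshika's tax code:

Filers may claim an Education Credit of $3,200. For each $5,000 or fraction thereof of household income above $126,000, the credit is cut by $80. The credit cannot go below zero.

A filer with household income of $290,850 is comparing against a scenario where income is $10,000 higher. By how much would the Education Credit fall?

At $290,850 — income exceeds $126,000 by $164,850, which is 33 full-or-partial $5,000 increments; reduction = 33 × $80 = $2,640, leaving $560.
At $300,850 — income exceeds $126,000 by $174,850, which is 35 full-or-partial $5,000 increments; reduction = 35 × $80 = $2,800, leaving $400.
Lost: $560 − $400 = $160.

$160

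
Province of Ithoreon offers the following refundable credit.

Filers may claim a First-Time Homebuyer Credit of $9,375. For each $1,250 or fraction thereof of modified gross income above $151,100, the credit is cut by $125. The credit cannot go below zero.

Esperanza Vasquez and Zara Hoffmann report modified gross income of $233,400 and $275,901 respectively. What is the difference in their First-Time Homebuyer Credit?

Esperanza ($233,400): First-Time Homebuyer Credit: income exceeds $151,100 by $82,300, which is 66 full-or-partial $1,250 increments; reduction = 66 × $125 = $8,250, leaving $1,125.
Zara ($275,901): First-Time Homebuyer Credit: income exceeds $151,100 by $124,801 → 100 increments × $125 = $12,500 ≥ base, so the credit is $0.
Difference: |$1,125 − $0| = $1,125.

$1,125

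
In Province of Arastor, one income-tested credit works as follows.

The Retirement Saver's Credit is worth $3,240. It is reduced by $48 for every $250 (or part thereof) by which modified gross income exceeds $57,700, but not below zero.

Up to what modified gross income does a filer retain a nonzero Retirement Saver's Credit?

$74,450

After 67 increments the reduction is 67 × $48 = $3,216, leaving $24; one more increment wipes it out. Increment 67 ends at excess 67 × $250 = $16,750, so the highest qualifying income is $57,700 + $16,750 = $74,450.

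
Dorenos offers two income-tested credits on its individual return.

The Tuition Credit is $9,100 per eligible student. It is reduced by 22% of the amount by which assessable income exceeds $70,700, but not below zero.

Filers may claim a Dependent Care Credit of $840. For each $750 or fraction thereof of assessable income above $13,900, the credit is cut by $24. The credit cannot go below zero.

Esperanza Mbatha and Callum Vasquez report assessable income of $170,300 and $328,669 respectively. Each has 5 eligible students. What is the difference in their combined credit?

$23,588

Esperanza ($170,300): Tuition Credit: base = 5 × $9,100 = $45,500. 22% of the $99,600 excess over $70,700 is $21,912; credit = $45,500 − $21,912 = $23,588. Dependent Care Credit: income exceeds $13,900 by $156,400 → 209 increments × $24 = $5,016 ≥ base, so the credit is $0. total $23,588 + $0 = $23,588
Callum ($328,669): Tuition Credit: base = 5 × $9,100 = $45,500. 22% of the $257,969 excess over $70,700 is $56,753.18 ≥ base, so the credit is $0. Dependent Care Credit: income exceeds $13,900 by $314,769 → 420 increments × $24 = $10,080 ≥ base, so the credit is $0. total $0 + $0 = $0
Difference: |$23,588 − $0| = $23,588.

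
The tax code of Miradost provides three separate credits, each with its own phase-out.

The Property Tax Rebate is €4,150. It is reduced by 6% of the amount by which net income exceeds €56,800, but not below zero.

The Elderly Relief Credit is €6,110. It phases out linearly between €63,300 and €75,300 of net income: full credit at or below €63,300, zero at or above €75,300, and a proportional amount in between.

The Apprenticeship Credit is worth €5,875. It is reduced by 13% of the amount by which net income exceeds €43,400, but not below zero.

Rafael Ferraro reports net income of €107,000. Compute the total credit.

Property Tax Rebate: 6% of the €50,200 excess over €56,800 is €3,012; credit = €4,150 − €3,012 = €1,138.
Elderly Relief Credit: €107,000 is at or above €75,300, so the credit is €0.
Apprenticeship Credit: 13% of the €63,600 excess over €43,400 is €8,268 ≥ base, so the credit is €0.
Total: €1,138 + €0 + €0 = €1,138.

€1,138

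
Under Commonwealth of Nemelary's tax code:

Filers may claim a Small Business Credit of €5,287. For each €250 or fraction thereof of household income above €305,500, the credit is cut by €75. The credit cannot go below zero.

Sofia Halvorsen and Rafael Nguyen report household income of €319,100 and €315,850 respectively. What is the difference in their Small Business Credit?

€975

Sofia (€319,100): Small Business Credit: income exceeds €305,500 by €13,600, which is 55 full-or-partial €250 increments; reduction = 55 × €75 = €4,125, leaving €1,162.
Rafael (€315,850): Small Business Credit: income exceeds €305,500 by €10,350, which is 42 full-or-partial €250 increments; reduction = 42 × €75 = €3,150, leaving €2,137.
Difference: |€1,162 − €2,137| = €975.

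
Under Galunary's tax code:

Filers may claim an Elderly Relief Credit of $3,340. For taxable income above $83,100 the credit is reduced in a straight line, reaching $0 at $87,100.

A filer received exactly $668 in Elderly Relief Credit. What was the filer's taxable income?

$668 is 668/3,340 of the full $3,340, so 2,672/3,340 of the $4,000 range has been used: income = $83,100 + $4,000 × 2,672/3,340 = $86,300.

$86,300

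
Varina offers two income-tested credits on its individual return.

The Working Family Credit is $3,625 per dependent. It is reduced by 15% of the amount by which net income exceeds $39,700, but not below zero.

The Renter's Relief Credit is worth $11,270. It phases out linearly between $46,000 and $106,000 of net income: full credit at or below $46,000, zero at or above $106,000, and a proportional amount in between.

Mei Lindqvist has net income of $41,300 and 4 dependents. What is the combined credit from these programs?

Working Family Credit: base = 4 × $3,625 = $14,500. 15% of the $1,600 excess over $39,700 is $240; credit = $14,500 − $240 = $14,260.
Renter's Relief Credit: $41,300 is at or below the $46,000 threshold, so the full $11,270 applies.
Total: $14,260 + $11,270 = $25,530.

$25,530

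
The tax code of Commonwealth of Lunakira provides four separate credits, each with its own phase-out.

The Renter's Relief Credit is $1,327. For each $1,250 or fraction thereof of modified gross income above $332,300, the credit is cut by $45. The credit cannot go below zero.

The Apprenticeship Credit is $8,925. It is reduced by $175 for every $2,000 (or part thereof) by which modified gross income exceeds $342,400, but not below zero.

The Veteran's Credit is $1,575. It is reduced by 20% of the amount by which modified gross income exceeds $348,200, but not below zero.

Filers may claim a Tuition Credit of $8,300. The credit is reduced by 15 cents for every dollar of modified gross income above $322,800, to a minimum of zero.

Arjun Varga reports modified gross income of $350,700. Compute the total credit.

$13,892

Renter's Relief Credit: income exceeds $332,300 by $18,400, which is 15 full-or-partial $1,250 increments; reduction = 15 × $45 = $675, leaving $652.
Apprenticeship Credit: income exceeds $342,400 by $8,300, which is 5 full-or-partial $2,000 increments; reduction = 5 × $175 = $875, leaving $8,050.
Veteran's Credit: 20% of the $2,500 excess over $348,200 is $500; credit = $1,575 − $500 = $1,075.
Tuition Credit: 15% of the $27,900 excess over $322,800 is $4,185; credit = $8,300 − $4,185 = $4,115.
Total: $652 + $8,050 + $1,075 + $4,115 = $13,892.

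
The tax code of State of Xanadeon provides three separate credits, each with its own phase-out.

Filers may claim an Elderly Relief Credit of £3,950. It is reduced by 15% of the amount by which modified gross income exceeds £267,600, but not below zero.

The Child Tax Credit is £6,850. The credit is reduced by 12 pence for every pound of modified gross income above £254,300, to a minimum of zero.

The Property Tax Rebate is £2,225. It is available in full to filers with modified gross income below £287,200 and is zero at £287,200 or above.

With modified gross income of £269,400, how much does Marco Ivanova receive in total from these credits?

£10,943

Elderly Relief Credit: 15% of the £1,800 excess over £267,600 is £270; credit = £3,950 − £270 = £3,680.
Child Tax Credit: 12% of the £15,100 excess over £254,300 is £1,812; credit = £6,850 − £1,812 = £5,038.
Property Tax Rebate: £269,400 is below the £287,200 cutoff, so the full £2,225 applies.
Total: £3,680 + £5,038 + £2,225 = £10,943.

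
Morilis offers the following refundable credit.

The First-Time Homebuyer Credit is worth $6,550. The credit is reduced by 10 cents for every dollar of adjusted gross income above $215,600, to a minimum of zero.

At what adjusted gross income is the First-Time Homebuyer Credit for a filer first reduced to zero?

The credit falls by 10% of each dollar above $215,600, so it reaches zero when the excess is $6,550 / 10% = $65,500: income = $215,600 + $65,500 = $281,100.

$281,100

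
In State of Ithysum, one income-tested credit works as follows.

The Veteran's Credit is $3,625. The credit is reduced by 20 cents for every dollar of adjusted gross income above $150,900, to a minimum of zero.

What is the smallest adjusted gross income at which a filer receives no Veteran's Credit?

$169,025

The credit falls by 20% of each dollar above $150,900, so it reaches zero when the excess is $3,625 / 20% = $18,125: income = $150,900 + $18,125 = $169,025.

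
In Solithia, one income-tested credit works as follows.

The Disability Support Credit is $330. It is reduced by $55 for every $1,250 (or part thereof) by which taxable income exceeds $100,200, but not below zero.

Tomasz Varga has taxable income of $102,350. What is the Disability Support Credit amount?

Disability Support Credit: income exceeds $100,200 by $2,150, which is 2 full-or-partial $1,250 increments; reduction = 2 × $55 = $110, leaving $220.

$220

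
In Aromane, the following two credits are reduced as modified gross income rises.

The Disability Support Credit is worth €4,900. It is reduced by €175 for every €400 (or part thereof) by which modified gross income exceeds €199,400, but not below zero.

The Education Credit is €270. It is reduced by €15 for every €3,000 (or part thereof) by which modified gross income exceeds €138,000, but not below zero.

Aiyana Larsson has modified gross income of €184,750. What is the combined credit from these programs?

Disability Support Credit: €184,750 is at or below the €199,400 threshold, so the full €4,900 applies.
Education Credit: income exceeds €138,000 by €46,750, which is 16 full-or-partial €3,000 increments; reduction = 16 × €15 = €240, leaving €30.
Total: €4,900 + €30 = €4,930.

€4,930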